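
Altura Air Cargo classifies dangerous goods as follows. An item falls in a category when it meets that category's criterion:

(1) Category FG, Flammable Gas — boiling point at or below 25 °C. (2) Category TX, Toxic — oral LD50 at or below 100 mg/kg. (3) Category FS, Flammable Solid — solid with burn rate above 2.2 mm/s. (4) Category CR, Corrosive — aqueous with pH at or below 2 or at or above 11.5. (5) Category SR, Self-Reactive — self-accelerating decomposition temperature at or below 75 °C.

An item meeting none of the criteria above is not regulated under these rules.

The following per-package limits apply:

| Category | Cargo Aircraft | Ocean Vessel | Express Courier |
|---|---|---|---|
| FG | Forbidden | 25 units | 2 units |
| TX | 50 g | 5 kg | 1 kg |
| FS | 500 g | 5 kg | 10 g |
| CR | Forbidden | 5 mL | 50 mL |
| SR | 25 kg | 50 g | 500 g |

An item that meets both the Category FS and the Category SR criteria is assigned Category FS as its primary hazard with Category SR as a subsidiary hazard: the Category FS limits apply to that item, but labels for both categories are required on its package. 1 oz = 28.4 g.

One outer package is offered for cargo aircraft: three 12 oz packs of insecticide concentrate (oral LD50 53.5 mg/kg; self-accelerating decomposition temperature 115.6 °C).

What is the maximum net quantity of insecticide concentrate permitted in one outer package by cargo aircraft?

50 g

Insecticide concentrate: oral LD50 53.5 mg/kg ≤ 100 mg/kg → Category TX (Toxic).
The cargo aircraft limit for Category TX is 50 g.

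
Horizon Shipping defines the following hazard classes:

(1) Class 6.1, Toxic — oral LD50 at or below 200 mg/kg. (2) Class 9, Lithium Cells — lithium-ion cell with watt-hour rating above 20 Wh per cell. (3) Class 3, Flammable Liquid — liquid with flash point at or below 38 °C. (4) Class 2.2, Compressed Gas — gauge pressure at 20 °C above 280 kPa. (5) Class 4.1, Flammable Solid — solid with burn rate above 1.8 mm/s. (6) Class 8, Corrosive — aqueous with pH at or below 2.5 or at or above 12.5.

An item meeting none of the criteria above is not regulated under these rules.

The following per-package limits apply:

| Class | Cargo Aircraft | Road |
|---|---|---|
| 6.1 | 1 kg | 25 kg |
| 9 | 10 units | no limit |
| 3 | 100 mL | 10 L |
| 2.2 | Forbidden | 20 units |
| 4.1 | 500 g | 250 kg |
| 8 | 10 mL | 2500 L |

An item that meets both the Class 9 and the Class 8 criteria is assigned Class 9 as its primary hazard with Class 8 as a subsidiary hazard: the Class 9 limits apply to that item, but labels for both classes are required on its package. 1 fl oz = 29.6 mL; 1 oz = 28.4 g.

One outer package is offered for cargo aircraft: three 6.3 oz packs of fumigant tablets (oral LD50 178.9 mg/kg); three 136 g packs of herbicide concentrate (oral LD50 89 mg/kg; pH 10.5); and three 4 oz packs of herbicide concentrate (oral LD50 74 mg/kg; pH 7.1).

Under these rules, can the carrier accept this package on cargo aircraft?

With oral LD50 178.9 mg/kg (≤ 200 mg/kg), the fumigant tablets fall in Class 6.1.
Oral LD50 89 mg/kg meets the Class 6.1 criterion (Toxic), so the herbicide concentrate is Class 6.1.
Oral LD50 74 mg/kg meets the Class 6.1 criterion (Toxic), so the herbicide concentrate is Class 6.1.
Class 6.1 net quantity: (three 6.3 oz packs = 536.76 g) + (three 136 g packs = 408 g) + (three 4 oz packs = 340.8 g) = 1285.56 g.
1285.56 g > 1 kg (cargo aircraft limit, Class 6.1) — over the limit.

No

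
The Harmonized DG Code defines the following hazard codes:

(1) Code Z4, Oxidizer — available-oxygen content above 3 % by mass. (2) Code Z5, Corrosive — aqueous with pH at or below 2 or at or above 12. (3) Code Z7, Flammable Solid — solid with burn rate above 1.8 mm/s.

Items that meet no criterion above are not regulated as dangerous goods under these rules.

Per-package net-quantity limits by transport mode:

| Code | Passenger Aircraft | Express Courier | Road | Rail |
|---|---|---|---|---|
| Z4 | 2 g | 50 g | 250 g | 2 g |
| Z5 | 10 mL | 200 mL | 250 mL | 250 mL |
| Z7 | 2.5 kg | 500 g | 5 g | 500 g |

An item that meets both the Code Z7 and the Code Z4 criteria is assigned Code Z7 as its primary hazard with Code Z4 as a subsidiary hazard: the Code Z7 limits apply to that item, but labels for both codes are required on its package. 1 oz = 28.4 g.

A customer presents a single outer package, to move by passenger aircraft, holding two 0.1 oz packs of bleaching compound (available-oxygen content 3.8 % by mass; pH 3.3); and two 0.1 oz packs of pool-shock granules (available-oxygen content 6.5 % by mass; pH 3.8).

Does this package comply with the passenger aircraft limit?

With available-oxygen content 3.8 % by mass (> 3 % by mass), the bleaching compound falls in Code Z4.
Available-oxygen content 6.5 % by mass meets the Code Z4 criterion (Oxidizer), so the pool-shock granules are Code Z4.
Code Z4 net quantity: (two 0.1 oz packs = 5.68 g) + (two 0.1 oz packs = 5.68 g) = 11.36 g.
11.36 g exceeds the passenger aircraft limit of 2 g for Code Z4.

No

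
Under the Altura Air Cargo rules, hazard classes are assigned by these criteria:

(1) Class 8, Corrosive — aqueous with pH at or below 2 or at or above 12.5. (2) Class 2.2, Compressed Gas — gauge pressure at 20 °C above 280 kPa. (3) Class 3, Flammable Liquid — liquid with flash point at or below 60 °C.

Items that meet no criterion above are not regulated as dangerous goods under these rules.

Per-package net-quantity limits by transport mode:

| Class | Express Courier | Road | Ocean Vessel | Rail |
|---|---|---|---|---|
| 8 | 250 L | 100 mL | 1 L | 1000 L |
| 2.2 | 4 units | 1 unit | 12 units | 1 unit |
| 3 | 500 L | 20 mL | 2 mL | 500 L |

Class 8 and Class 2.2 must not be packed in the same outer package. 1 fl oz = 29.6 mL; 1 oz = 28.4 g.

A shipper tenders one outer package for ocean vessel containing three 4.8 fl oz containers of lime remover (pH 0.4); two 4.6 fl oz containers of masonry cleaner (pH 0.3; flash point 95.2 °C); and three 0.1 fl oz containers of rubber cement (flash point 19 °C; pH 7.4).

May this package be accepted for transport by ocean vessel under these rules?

No

With pH 0.4 (≤ 2), the lime remover falls in Class 8.
pH 0.3 meets the Class 8 criterion (Corrosive), so the masonry cleaner is Class 8.
Rubber cement: flash point 19 °C ≤ 60 °C → Class 3 (Flammable Liquid).
Class 8 net quantity: (three 4.8 fl oz containers = 426.24 mL) + (two 4.6 fl oz containers = 272.32 mL) = 698.56 mL.
That is within the Class 8 ocean vessel limit of 1 L.
Class 3 quantity: three 0.1 fl oz containers = 8.88 mL.
8.88 mL > 2 mL (ocean vessel limit, Class 3) — over the limit.
The segregation rule (Class 8 with Class 2.2) does not apply to Class 8 with Class 3.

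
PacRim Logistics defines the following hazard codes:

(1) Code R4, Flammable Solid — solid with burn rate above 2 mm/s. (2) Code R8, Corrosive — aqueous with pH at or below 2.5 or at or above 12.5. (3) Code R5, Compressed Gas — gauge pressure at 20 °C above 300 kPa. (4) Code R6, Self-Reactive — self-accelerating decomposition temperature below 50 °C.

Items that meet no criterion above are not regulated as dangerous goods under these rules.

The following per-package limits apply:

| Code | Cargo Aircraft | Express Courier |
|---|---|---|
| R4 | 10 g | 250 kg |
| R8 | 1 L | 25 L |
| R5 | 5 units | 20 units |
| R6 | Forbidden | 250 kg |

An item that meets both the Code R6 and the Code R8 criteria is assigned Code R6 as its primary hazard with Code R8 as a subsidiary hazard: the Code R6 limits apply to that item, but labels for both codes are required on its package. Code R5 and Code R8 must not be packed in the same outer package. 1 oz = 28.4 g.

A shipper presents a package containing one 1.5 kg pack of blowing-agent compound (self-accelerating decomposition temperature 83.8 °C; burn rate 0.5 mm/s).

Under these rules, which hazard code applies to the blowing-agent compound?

burn rate 0.5 mm/s is not above 2 mm/s, so Code R4 does not apply.
self-accelerating decomposition temperature 83.8 °C is not below 50 °C, so Code R6 does not apply.
No criterion is met, so the item is not regulated.

Not regulated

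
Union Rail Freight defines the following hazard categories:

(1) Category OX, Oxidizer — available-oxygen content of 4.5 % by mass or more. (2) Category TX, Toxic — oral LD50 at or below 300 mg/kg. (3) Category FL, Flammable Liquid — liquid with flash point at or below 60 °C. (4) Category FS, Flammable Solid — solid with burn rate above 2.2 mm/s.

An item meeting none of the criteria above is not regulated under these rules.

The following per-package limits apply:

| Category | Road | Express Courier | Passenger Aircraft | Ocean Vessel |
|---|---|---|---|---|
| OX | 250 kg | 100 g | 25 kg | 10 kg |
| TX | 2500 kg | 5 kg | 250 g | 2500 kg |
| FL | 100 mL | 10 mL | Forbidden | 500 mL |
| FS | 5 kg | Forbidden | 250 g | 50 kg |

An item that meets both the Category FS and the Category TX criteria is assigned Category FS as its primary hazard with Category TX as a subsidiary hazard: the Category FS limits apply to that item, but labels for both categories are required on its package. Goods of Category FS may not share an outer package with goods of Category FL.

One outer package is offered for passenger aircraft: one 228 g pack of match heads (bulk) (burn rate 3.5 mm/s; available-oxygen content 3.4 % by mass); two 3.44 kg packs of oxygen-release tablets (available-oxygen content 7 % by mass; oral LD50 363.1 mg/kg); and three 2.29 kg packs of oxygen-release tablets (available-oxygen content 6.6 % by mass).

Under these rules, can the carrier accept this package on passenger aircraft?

Yes

Burn rate 3.5 mm/s meets the Category FS criterion (Flammable Solid), so the match heads (bulk) are Category FS.
Oxygen-release tablets: available-oxygen content 7 % by mass ≥ 4.5 % by mass → Category OX (Oxidizer).
The oxygen-release tablets have available-oxygen content 6.6 % by mass, which is ≥ 4.5 % by mass, so they are Category OX (Oxidizer).
Category OX net quantity: (two 3.44 kg packs = 6.88 kg) + (three 2.29 kg packs = 6.87 kg) = 13.75 kg.
That is within the Category OX passenger aircraft limit of 25 kg.
Category FS quantity: 228 g.
228 g is within the passenger aircraft limit of 250 g for Category FS.
The segregation rule (Category FS with Category FL) does not apply to Category OX with Category FS.
Every hazard category is within its passenger aircraft limit and no segregation rule is violated.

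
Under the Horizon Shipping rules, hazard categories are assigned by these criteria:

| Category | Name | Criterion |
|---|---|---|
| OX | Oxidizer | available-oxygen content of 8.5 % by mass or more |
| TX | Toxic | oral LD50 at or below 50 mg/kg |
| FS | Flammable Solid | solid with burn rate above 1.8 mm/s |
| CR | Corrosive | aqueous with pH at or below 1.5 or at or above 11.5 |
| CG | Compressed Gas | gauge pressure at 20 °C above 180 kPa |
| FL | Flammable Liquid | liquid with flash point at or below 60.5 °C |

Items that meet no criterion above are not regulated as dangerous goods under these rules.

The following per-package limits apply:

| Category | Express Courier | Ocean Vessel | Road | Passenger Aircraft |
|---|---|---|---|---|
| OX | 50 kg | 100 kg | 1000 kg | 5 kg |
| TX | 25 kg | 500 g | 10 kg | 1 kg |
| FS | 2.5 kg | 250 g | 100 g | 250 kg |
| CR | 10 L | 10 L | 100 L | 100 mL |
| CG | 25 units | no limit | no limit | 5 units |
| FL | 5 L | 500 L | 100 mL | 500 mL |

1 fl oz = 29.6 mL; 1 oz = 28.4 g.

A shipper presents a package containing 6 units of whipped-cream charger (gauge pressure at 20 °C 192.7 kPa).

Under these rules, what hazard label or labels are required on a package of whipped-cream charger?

The whipped-cream charger has gauge pressure at 20 °C 192.7 kPa, which is > 180 kPa, so it is Category CG (Compressed Gas).
Only the Category CG label is required.

Category CG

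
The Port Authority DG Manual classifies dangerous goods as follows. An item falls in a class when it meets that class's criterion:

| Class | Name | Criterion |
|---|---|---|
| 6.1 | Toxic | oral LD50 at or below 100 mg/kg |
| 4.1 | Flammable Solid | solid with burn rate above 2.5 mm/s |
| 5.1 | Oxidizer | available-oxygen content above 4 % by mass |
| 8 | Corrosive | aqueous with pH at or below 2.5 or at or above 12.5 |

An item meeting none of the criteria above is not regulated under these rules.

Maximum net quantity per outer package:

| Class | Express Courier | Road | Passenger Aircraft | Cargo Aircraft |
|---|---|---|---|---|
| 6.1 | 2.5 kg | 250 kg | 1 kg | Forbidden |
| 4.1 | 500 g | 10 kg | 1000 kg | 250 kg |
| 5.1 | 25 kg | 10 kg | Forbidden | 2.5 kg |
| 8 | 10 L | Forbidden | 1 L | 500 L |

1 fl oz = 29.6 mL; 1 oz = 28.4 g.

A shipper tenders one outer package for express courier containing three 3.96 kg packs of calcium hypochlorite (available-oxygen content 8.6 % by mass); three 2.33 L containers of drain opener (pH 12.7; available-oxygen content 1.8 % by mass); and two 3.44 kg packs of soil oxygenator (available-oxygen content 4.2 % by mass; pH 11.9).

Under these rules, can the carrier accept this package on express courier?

The calcium hypochlorite has available-oxygen content 8.6 % by mass, which is > 4 % by mass, so it is Class 5.1 (Oxidizer).
Drain opener: pH 12.7 ≥ 12.5 → Class 8 (Corrosive).
Available-oxygen content 4.2 % by mass meets the Class 5.1 criterion (Oxidizer), so the soil oxygenator is Class 5.1.
Class 5.1 net quantity: (three 3.96 kg packs = 11.88 kg) + (two 3.44 kg packs = 6.88 kg) = 18.76 kg.
18.76 kg ≤ 25 kg (express courier limit, Class 5.1) — within limit.
Class 8 quantity: three 2.33 L containers = 6.99 L.
That is within the Class 8 express courier limit of 10 L.
Every hazard class is within its express courier limit and no segregation rule is violated.

Yes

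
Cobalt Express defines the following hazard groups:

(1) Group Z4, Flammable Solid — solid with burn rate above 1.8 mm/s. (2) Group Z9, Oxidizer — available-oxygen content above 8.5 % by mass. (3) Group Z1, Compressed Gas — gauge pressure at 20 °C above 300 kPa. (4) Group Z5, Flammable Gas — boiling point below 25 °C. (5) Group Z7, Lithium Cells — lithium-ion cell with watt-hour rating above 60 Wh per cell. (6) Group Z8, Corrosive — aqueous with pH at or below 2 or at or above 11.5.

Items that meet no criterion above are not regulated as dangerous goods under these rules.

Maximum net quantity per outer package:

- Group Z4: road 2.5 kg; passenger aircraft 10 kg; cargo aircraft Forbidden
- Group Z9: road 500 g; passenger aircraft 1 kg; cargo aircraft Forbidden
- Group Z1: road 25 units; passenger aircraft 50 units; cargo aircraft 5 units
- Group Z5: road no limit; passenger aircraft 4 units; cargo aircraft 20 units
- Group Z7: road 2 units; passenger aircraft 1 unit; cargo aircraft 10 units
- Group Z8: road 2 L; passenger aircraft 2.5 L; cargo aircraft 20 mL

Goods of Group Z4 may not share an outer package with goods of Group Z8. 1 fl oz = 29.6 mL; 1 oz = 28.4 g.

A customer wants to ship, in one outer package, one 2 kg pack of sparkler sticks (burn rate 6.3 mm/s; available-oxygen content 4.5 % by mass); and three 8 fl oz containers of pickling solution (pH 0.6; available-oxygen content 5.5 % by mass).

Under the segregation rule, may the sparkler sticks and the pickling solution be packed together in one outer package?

With burn rate 6.3 mm/s (> 1.8 mm/s), the sparkler sticks fall in Group Z4.
pH 0.6 meets the Group Z8 criterion (Corrosive), so the pickling solution is Group Z8.
Group Z4 and Group Z8 may not share an outer package.

No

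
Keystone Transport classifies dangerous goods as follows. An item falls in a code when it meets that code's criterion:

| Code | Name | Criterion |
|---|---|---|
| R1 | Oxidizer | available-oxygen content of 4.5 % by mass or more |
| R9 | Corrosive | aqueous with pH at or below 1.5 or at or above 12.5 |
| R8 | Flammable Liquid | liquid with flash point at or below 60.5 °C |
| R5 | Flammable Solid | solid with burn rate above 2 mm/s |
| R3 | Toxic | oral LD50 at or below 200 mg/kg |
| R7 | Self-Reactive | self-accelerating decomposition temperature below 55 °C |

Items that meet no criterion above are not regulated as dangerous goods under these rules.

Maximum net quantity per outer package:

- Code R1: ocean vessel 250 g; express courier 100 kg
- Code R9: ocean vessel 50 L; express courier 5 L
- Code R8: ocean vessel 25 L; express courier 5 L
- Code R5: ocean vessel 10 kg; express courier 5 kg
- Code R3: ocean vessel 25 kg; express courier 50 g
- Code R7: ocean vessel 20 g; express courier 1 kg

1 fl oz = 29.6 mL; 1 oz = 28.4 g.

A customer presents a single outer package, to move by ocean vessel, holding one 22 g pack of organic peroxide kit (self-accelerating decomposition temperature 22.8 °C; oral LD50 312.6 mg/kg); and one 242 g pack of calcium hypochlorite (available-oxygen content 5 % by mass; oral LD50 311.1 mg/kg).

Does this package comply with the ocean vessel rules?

No

Organic peroxide kit: self-accelerating decomposition temperature 22.8 °C < 55 °C → Code R7 (Self-Reactive).
Available-oxygen content 5 % by mass meets the Code R1 criterion (Oxidizer), so the calcium hypochlorite is Code R1.
Code R1 quantity: 242 g.
242 g is within the ocean vessel limit of 250 g for Code R1.
Code R7 quantity: 22 g.
22 g > 20 g (ocean vessel limit, Code R7) — over the limit.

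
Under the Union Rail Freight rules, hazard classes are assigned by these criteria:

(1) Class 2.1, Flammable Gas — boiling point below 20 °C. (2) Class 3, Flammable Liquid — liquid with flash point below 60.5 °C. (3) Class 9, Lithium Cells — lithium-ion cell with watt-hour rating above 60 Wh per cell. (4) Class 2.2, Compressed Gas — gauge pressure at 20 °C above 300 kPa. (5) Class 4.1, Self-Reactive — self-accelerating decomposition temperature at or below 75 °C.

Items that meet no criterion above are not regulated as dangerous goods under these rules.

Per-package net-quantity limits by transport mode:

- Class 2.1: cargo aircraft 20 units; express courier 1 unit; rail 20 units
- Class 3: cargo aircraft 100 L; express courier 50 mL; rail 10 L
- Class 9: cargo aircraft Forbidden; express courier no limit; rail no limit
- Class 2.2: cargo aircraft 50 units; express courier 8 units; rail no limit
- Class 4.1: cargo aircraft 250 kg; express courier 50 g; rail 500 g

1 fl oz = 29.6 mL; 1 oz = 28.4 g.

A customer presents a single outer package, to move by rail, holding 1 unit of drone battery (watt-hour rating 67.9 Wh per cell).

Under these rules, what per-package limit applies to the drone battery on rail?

no limit

With watt-hour rating 67.9 Wh per cell (> 60 Wh per cell), the drone battery falls in Class 9.
The rail limit for Class 9 is no limit.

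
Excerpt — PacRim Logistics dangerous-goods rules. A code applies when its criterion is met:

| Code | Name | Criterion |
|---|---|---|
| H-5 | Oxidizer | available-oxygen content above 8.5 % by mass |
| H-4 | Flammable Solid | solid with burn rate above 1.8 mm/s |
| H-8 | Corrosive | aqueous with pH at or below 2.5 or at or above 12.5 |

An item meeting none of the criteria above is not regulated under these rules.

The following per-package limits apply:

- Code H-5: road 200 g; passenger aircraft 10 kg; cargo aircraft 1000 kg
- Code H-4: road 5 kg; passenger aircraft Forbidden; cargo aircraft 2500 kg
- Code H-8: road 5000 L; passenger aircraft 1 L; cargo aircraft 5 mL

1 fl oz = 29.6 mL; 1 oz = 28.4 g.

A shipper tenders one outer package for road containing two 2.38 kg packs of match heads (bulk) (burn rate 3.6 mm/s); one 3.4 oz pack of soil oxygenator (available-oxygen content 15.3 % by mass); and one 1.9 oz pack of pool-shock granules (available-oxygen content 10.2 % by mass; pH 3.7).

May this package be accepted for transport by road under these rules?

Match heads (bulk): burn rate 3.6 mm/s > 1.8 mm/s → Code H-4 (Flammable Solid).
Available-oxygen content 15.3 % by mass meets the Code H-5 criterion (Oxidizer), so the soil oxygenator is Code H-5.
With available-oxygen content 10.2 % by mass (> 8.5 % by mass), the pool-shock granules fall in Code H-5.
Total Code H-5: (one 3.4 oz pack = 96.56 g) + (one 1.9 oz pack = 53.96 g) = 150.52 g.
150.52 g is within the road limit of 200 g for Code H-5.
Code H-4 quantity: two 2.38 kg packs = 4.76 kg.
4.76 kg ≤ 5 kg (road limit, Code H-4) — within limit.
Every hazard code is within its road limit and no segregation rule is violated.

Yes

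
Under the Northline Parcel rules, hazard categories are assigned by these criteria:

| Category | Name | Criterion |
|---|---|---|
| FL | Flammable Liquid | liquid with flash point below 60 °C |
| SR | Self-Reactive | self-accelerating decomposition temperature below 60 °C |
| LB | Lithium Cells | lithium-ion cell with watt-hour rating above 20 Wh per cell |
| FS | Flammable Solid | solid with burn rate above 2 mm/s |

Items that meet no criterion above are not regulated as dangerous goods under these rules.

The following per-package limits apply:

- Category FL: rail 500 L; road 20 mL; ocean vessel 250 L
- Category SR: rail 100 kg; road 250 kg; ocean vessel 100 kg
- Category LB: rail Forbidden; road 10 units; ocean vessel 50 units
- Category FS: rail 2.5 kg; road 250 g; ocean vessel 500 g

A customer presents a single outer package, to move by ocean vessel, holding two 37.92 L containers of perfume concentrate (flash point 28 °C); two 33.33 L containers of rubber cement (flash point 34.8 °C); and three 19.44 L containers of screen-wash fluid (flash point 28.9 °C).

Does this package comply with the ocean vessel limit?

Flash point 28 °C meets the Category FL criterion (Flammable Liquid), so the perfume concentrate is Category FL.
With flash point 34.8 °C (< 60 °C), the rubber cement falls in Category FL.
With flash point 28.9 °C (< 60 °C), the screen-wash fluid falls in Category FL.
Total Category FL: (two 37.92 L containers = 75.84 L) + (two 33.33 L containers = 66.66 L) + (three 19.44 L containers = 58.32 L) = 200.82 L.
That is within the Category FL ocean vessel limit of 250 L.

Yes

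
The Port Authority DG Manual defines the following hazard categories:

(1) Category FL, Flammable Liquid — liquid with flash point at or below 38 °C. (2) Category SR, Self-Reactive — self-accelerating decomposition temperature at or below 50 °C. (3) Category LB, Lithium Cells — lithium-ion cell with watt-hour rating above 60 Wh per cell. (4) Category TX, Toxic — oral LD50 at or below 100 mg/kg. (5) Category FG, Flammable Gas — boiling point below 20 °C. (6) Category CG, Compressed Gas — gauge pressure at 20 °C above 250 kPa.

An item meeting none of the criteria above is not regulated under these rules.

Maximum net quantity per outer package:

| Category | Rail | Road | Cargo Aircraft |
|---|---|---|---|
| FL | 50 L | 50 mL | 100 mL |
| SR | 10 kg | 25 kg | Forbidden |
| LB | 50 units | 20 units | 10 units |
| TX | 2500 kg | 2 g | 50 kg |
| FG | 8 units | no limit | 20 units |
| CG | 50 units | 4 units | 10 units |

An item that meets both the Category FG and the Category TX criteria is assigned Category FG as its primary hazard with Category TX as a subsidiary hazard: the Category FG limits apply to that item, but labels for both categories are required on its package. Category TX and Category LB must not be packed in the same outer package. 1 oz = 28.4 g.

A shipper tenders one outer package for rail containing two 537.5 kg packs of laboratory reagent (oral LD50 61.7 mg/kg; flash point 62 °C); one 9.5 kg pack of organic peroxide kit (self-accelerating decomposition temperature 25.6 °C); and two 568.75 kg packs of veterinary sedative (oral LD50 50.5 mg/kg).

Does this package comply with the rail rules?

Yes

Oral LD50 61.7 mg/kg meets the Category TX criterion (Toxic), so the laboratory reagent is Category TX.
Self-accelerating decomposition temperature 25.6 °C meets the Category SR criterion (Self-Reactive), so the organic peroxide kit is Category SR.
Veterinary sedative: oral LD50 50.5 mg/kg ≤ 100 mg/kg → Category TX (Toxic).
Total Category TX: (two 537.5 kg packs = 1075 kg) + (two 568.75 kg packs = 1137.5 kg) = 2212.5 kg.
2212.5 kg ≤ 2500 kg (rail limit, Category TX) — within limit.
Category SR quantity: 9.5 kg.
9.5 kg is within the rail limit of 10 kg for Category SR.
The segregation rule (Category TX with Category LB) does not apply to Category TX with Category SR.
Every hazard category is within its rail limit and no segregation rule is violated.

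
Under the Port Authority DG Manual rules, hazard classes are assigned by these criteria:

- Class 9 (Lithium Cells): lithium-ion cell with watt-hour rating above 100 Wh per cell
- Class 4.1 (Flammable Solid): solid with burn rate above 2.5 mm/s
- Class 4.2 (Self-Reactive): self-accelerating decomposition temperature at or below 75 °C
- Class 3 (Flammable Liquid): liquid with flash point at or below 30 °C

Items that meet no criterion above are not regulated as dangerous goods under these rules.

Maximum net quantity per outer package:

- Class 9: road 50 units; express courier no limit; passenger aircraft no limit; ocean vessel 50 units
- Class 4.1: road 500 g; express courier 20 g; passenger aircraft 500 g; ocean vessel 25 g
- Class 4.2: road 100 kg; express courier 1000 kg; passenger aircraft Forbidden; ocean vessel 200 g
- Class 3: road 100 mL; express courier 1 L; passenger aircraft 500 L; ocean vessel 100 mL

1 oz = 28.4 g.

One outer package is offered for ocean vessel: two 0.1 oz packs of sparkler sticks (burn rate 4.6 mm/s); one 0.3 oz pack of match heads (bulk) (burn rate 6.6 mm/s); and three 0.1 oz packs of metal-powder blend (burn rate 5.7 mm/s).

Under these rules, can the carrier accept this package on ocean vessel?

Yes

Burn rate 4.6 mm/s meets the Class 4.1 criterion (Flammable Solid), so the sparkler sticks are Class 4.1.
Burn rate 6.6 mm/s meets the Class 4.1 criterion (Flammable Solid), so the match heads (bulk) are Class 4.1.
With burn rate 5.7 mm/s (> 2.5 mm/s), the metal-powder blend falls in Class 4.1.
Total Class 4.1: (two 0.1 oz packs = 5.68 g) + (one 0.3 oz pack = 8.52 g) + (three 0.1 oz packs = 8.52 g) = 22.72 g.
That is within the Class 4.1 ocean vessel limit of 25 g.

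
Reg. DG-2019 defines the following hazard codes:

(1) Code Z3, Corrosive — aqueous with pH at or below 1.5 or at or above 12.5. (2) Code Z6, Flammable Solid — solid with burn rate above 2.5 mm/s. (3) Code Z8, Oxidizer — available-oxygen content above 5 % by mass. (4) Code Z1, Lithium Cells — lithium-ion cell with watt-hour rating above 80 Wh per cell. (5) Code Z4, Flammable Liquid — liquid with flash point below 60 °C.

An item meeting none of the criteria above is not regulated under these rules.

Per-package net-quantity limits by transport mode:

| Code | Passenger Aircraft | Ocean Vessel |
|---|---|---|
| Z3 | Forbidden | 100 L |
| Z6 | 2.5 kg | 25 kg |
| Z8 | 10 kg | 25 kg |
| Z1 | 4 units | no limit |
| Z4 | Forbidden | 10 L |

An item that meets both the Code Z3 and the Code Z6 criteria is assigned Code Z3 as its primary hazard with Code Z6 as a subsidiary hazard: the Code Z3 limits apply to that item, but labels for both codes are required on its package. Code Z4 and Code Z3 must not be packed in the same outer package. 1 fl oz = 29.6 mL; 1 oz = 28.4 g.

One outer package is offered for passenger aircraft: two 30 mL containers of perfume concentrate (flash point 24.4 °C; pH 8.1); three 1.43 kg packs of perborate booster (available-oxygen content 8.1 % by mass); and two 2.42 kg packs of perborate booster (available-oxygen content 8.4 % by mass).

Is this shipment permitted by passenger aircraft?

The perfume concentrate has flash point 24.4 °C, which is < 60 °C, so it is Code Z4 (Flammable Liquid).
With available-oxygen content 8.1 % by mass (> 5 % by mass), the perborate booster falls in Code Z8.
Perborate booster: available-oxygen content 8.4 % by mass > 5 % by mass → Code Z8 (Oxidizer).
Code Z8 net quantity: (three 1.43 kg packs = 4.29 kg) + (two 2.42 kg packs = 4.84 kg) = 9.13 kg.
That is within the Code Z8 passenger aircraft limit of 10 kg.
Code Z4 quantity: two 30 mL containers = 60 mL.
Code Z4 is Forbidden by passenger aircraft.
The segregation rule (Code Z4 with Code Z3) does not apply to Code Z8 with Code Z4.

No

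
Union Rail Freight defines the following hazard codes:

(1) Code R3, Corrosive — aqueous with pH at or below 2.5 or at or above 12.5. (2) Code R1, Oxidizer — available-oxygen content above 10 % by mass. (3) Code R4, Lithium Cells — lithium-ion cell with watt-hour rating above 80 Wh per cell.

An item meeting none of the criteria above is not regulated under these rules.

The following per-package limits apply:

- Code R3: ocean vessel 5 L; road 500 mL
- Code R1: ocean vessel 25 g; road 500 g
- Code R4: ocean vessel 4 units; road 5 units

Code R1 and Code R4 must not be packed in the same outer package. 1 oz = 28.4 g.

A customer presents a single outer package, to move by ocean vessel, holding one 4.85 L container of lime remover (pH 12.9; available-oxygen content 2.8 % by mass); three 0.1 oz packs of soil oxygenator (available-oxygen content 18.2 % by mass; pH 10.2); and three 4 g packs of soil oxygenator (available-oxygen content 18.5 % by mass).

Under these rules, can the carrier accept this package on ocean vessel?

The lime remover has pH 12.9, which is ≥ 12.5, so it is Code R3 (Corrosive).
With available-oxygen content 18.2 % by mass (> 10 % by mass), the soil oxygenator falls in Code R1.
The soil oxygenator has available-oxygen content 18.5 % by mass, which is > 10 % by mass, so it is Code R1 (Oxidizer).
Code R1 net quantity: (three 0.1 oz packs = 8.52 g) + (three 4 g packs = 12 g) = 20.52 g.
20.52 g ≤ 25 g (ocean vessel limit, Code R1) — within limit.
Code R3 quantity: 4.85 L.
4.85 L is within the ocean vessel limit of 5 L for Code R3.
The segregation rule (Code R1 with Code R4) does not apply to Code R1 with Code R3.
Every hazard code is within its ocean vessel limit and no segregation rule is violated.

Yes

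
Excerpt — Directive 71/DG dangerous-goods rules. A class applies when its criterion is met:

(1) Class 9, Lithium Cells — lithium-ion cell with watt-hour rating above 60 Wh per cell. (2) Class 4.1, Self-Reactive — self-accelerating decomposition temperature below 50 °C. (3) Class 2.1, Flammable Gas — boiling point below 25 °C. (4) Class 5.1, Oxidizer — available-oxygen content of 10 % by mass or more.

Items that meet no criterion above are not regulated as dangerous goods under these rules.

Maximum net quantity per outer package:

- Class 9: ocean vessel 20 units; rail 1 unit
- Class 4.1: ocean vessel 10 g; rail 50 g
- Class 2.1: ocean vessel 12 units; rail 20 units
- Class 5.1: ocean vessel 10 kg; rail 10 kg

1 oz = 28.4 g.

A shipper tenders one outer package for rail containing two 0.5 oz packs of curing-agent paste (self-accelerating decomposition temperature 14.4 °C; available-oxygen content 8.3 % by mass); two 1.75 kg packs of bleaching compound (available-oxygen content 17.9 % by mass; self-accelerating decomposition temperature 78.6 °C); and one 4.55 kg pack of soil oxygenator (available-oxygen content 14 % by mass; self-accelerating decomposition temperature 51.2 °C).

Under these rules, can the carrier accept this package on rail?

Curing-agent paste: self-accelerating decomposition temperature 14.4 °C < 50 °C → Class 4.1 (Self-Reactive).
With available-oxygen content 17.9 % by mass (≥ 10 % by mass), the bleaching compound falls in Class 5.1.
With available-oxygen content 14 % by mass (≥ 10 % by mass), the soil oxygenator falls in Class 5.1.
Class 5.1 net quantity: (two 1.75 kg packs = 3.5 kg) + 4.55 kg = 8.05 kg.
8.05 kg is within the rail limit of 10 kg for Class 5.1.
Class 4.1 quantity: two 0.5 oz packs = 28.4 g.
28.4 g ≤ 50 g (rail limit, Class 4.1) — within limit.
Every hazard class is within its rail limit and no segregation rule is violated.

Yes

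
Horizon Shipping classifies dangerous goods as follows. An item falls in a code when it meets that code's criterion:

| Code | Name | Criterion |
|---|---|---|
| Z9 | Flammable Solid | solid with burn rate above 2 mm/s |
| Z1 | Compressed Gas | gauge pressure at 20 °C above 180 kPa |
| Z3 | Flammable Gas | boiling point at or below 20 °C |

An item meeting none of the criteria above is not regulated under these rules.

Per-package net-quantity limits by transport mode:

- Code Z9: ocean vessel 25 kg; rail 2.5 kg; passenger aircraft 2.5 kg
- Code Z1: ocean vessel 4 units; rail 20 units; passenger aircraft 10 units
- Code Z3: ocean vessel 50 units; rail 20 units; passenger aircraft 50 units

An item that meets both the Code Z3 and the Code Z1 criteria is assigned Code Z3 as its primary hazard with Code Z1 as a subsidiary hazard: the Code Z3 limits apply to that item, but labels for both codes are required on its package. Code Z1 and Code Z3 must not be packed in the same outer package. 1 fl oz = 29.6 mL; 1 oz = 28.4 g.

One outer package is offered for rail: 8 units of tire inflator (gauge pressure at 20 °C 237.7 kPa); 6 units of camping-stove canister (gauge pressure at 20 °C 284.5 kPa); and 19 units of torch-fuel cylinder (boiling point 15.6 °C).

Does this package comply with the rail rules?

No

Tire inflator: gauge pressure at 20 °C 237.7 kPa > 180 kPa → Code Z1 (Compressed Gas).
Camping-stove canister: gauge pressure at 20 °C 284.5 kPa > 180 kPa → Code Z1 (Compressed Gas).
Boiling point 15.6 °C meets the Code Z3 criterion (Flammable Gas), so the torch-fuel cylinder is Code Z3.
Total Code Z1: 8 units + 6 units = 14 units.
That is within the Code Z1 rail limit of 20 units.
Code Z3 quantity: 19 units.
That is within the Code Z3 rail limit of 20 units.
Code Z1 and Code Z3 may not share an outer package.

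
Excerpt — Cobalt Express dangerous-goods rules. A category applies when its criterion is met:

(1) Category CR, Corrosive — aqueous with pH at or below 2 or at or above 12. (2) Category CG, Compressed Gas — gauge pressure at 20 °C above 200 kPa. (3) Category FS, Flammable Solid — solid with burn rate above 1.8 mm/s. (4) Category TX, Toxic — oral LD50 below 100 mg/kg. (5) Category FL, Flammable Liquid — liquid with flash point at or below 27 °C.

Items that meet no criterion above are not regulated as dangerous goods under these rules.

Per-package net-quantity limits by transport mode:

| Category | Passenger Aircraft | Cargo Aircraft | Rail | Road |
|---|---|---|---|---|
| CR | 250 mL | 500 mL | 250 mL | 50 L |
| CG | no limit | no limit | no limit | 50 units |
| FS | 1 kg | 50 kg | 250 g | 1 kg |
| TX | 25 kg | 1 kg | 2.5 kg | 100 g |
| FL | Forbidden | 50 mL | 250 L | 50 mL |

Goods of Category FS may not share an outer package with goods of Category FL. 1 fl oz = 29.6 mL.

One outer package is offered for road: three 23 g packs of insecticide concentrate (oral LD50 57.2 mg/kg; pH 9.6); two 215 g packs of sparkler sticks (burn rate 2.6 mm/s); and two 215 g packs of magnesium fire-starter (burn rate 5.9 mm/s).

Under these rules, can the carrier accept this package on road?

The insecticide concentrate has oral LD50 57.2 mg/kg, which is < 100 mg/kg, so it is Category TX (Toxic).
The sparkler sticks have burn rate 2.6 mm/s, which is > 1.8 mm/s, so they are Category FS (Flammable Solid).
Burn rate 5.9 mm/s meets the Category FS criterion (Flammable Solid), so the magnesium fire-starter is Category FS.
Total Category FS: (two 215 g packs = 430 g) + (two 215 g packs = 430 g) = 860 g.
860 g ≤ 1 kg (road limit, Category FS) — within limit.
Category TX quantity: three 23 g packs = 69 g.
That is within the Category TX road limit of 100 g.
The segregation rule (Category FS with Category FL) does not apply to Category FS with Category TX.
Every hazard category is within its road limit and no segregation rule is violated.

Yes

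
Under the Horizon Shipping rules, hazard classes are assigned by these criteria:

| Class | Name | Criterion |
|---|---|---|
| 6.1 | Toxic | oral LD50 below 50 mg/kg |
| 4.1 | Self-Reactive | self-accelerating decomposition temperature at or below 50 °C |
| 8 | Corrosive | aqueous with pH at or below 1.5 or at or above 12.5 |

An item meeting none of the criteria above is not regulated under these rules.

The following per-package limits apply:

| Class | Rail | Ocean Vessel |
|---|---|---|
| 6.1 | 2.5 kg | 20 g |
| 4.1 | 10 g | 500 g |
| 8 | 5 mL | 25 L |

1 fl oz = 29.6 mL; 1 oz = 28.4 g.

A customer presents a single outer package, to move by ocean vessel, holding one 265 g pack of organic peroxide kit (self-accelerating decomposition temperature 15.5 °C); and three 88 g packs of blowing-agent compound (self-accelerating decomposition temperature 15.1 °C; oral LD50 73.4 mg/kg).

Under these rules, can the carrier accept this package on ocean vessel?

With self-accelerating decomposition temperature 15.5 °C (≤ 50 °C), the organic peroxide kit falls in Class 4.1.
Blowing-agent compound: self-accelerating decomposition temperature 15.1 °C ≤ 50 °C → Class 4.1 (Self-Reactive).
Class 4.1 net quantity: 265 g + (three 88 g packs = 264 g) = 529 g.
529 g exceeds the ocean vessel limit of 500 g for Class 4.1.

No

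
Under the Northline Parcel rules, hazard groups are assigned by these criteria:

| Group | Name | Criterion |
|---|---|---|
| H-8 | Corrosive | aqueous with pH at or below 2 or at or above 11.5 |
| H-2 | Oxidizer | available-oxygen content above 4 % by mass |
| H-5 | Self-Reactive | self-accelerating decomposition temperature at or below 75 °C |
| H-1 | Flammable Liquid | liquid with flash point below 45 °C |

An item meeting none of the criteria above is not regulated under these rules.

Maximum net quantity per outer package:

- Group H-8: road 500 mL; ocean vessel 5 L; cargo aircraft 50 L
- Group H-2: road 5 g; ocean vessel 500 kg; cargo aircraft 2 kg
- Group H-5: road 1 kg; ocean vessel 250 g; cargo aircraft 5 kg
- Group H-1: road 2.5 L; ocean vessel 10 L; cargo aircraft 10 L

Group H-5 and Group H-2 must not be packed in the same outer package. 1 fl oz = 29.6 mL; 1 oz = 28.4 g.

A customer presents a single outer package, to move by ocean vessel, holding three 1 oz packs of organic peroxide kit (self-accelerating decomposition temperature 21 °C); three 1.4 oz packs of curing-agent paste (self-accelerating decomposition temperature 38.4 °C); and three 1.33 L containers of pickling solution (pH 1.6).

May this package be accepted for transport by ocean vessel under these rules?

Self-accelerating decomposition temperature 21 °C meets the Group H-5 criterion (Self-Reactive), so the organic peroxide kit is Group H-5.
With self-accelerating decomposition temperature 38.4 °C (≤ 75 °C), the curing-agent paste falls in Group H-5.
The pickling solution has pH 1.6, which is ≤ 2, so it is Group H-8 (Corrosive).
Group H-5 net quantity: (three 1 oz packs = 85.2 g) + (three 1.4 oz packs = 119.28 g) = 204.48 g.
204.48 g is within the ocean vessel limit of 250 g for Group H-5.
Group H-8 quantity: three 1.33 L containers = 3.99 L.
3.99 L is within the ocean vessel limit of 5 L for Group H-8.
The segregation rule (Group H-5 with Group H-2) does not apply to Group H-5 with Group H-8.
Every hazard group is within its ocean vessel limit and no segregation rule is violated.

Yes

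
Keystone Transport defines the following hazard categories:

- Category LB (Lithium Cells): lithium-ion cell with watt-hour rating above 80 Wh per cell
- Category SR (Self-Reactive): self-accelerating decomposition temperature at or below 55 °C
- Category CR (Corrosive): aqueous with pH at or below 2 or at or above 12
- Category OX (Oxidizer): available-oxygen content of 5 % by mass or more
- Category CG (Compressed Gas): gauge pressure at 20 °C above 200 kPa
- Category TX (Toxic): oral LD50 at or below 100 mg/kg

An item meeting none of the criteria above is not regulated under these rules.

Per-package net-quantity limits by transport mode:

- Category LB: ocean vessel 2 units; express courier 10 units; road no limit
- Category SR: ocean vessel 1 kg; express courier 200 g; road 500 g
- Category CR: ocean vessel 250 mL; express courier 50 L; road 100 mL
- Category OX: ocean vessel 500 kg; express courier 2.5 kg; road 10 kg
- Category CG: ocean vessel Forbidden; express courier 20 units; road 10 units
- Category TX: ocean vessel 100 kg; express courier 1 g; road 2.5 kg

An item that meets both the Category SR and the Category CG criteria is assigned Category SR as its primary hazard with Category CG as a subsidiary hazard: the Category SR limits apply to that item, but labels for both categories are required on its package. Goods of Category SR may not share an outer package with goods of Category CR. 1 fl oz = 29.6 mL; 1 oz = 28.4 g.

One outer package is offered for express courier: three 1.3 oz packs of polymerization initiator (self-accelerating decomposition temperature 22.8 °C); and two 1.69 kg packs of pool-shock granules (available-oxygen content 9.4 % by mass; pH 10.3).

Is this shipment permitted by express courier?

With self-accelerating decomposition temperature 22.8 °C (≤ 55 °C), the polymerization initiator falls in Category SR.
Available-oxygen content 9.4 % by mass meets the Category OX criterion (Oxidizer), so the pool-shock granules are Category OX.
Category OX quantity: two 1.69 kg packs = 3.38 kg.
That exceeds the Category OX express courier limit of 2.5 kg.
Category SR quantity: three 1.3 oz packs = 110.76 g.
110.76 g ≤ 200 g (express courier limit, Category SR) — within limit.
The segregation rule (Category SR with Category CR) does not apply to Category OX with Category SR.

No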